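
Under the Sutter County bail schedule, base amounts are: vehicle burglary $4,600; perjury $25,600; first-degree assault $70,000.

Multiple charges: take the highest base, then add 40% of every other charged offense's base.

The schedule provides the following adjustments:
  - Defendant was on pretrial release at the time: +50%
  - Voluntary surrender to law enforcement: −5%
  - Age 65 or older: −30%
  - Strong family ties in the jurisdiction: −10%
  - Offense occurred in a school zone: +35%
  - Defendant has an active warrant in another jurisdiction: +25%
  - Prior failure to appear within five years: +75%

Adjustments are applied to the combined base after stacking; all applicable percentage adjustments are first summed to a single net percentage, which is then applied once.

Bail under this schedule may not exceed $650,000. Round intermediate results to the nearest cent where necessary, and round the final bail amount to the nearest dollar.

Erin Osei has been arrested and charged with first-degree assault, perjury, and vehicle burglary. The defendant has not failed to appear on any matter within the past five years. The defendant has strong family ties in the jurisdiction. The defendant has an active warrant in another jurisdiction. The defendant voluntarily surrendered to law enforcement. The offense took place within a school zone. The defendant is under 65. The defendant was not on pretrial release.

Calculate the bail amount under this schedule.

$119,016

Base amounts from the schedule: first-degree assault $70,000; perjury $25,600; vehicle burglary $4,600.
Stacking rule: highest base plus 40% of each additional charge. Highest is first-degree assault at $70,000. Additional: $25,600 × 40% = $10,240; $4,600 × 40% = $1,840. Combined base = $70,000 + $12,080 = $82,080.
Net percentage adjustment: −5% −10% +35% +25% = +45%. $82,080 × 1.45 = $119,016.
$119,016 is within the $650,000 maximum.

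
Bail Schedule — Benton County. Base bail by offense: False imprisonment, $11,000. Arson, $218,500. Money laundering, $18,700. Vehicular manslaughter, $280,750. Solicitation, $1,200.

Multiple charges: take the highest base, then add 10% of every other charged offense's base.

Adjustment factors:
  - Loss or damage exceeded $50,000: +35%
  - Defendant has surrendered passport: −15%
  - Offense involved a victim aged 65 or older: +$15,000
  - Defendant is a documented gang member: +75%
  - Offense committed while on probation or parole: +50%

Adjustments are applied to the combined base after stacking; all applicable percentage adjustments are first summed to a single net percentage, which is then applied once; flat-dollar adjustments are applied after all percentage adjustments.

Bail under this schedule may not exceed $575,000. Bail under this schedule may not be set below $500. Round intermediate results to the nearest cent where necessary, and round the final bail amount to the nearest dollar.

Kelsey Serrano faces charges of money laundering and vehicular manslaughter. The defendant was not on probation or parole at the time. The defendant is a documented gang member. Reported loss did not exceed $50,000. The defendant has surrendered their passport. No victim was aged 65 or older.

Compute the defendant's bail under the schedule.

$452,192

Base amounts from the schedule: money laundering $18,700; vehicular manslaughter $280,750.
Stacking rule: highest base plus 10% of each additional charge. Highest is vehicular manslaughter at $280,750. Additional: $18,700 × 10% = $1,870. Combined base = $280,750 + $1,870 = $282,620.
Net percentage adjustment: −15% +75% = +60%. $282,620 × 1.6 = $452,192.
$452,192 is within the $575,000 maximum.
$452,192 is at or above the $500 minimum.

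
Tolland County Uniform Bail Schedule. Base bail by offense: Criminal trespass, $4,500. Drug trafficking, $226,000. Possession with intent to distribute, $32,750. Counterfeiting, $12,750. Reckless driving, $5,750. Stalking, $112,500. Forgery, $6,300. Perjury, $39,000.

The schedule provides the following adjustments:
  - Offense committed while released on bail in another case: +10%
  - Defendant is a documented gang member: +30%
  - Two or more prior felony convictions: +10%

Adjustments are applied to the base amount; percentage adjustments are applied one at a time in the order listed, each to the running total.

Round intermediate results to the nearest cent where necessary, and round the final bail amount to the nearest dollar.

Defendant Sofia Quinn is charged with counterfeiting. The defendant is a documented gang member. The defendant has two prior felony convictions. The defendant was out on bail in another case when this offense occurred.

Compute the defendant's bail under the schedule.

Base amounts from the schedule: counterfeiting $12,750.
Single charge. Combined base = $12,750.
Offense committed while released on bail in another case (+10%): $12,750 × 1.1 = $14,025.
Defendant is a documented gang member (+30%): $14,025 × 1.3 = $18,232.50.
Two or more prior felony convictions (+10%): $18,232.50 × 1.1 = $20,055.75.
Rounded to the nearest dollar: $20,056.

$20,056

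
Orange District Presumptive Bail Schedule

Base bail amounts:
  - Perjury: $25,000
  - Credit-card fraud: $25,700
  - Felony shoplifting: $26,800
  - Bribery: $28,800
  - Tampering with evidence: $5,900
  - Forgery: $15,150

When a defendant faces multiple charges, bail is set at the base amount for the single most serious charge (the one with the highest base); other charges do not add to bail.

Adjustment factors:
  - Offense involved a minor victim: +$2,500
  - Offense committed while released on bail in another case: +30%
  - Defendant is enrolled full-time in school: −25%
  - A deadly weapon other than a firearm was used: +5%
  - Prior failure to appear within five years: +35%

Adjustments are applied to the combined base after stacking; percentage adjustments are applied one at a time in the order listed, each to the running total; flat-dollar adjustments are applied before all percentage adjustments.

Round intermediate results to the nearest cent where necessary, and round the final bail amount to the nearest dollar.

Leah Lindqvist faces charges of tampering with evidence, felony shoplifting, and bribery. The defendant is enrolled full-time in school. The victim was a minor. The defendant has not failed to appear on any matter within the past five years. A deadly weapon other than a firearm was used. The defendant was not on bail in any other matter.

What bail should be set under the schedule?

Base amounts from the schedule: tampering with evidence $5,900; felony shoplifting $26,800; bribery $28,800.
Stacking rule: use the highest base only. Highest is bribery at $28,800. Combined base = $28,800.
Offense involved a minor victim (+$2,500 flat): $28,800 + $2,500 = $31,300.
Defendant is enrolled full-time in school (−25%): $31,300 × 0.75 = $23,475.
A deadly weapon other than a firearm was used (+5%): $23,475 × 1.05 = $24,648.75.
Rounded to the nearest dollar: $24,649.

$24,649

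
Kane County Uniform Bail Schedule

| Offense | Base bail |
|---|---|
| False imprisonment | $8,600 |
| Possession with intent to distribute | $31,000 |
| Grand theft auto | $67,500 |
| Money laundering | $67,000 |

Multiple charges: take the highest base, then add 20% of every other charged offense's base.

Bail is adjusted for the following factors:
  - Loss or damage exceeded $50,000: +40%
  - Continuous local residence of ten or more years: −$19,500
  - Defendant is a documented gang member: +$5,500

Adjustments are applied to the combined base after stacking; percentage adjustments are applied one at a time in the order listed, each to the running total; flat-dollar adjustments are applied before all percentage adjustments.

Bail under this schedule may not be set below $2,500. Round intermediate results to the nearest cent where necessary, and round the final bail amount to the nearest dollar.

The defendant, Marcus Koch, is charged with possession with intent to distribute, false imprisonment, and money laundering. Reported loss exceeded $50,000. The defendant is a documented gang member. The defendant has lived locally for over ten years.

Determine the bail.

$85,288

Base amounts from the schedule: possession with intent to distribute $31,000; false imprisonment $8,600; money laundering $67,000.
Stacking rule: highest base plus 20% of each additional charge. Highest is money laundering at $67,000. Additional: $31,000 × 20% = $6,200; $8,600 × 20% = $1,720. Combined base = $67,000 + $7,920 = $74,920.
Continuous local residence of ten or more years (−$19,500 flat): $74,920 − $19,500 = $55,420.
Defendant is a documented gang member (+$5,500 flat): $55,420 + $5,500 = $60,920.
Loss or damage exceeded $50,000 (+40%): $60,920 × 1.4 = $85,288.
$85,288 is at or above the $2,500 minimum.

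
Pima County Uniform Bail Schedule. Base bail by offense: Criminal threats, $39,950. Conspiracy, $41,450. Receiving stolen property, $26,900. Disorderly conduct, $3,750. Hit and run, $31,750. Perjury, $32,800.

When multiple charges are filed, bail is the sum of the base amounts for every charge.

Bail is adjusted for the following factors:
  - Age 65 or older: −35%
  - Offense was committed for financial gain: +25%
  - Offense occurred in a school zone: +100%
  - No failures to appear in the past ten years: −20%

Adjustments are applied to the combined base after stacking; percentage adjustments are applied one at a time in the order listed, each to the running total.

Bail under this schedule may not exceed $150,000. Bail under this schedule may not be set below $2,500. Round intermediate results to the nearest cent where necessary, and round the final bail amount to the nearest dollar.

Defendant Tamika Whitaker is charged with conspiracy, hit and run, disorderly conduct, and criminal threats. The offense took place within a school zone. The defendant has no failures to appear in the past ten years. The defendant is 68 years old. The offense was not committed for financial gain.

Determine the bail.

$121,576

Base amounts from the schedule: conspiracy $41,450; hit and run $31,750; disorderly conduct $3,750; criminal threats $39,950.
Stacking rule: sum of all bases. $41,450 + $31,750 + $3,750 + $39,950 = $116,900.
Age 65 or older (−35%): $116,900 × 0.65 = $75,985.
Offense occurred in a school zone (+100%): $75,985 × 2 = $151,970.
No failures to appear in the past ten years (−20%): $151,970 × 0.8 = $121,576.
$121,576 is within the $150,000 maximum.
$121,576 is at or above the $2,500 minimum.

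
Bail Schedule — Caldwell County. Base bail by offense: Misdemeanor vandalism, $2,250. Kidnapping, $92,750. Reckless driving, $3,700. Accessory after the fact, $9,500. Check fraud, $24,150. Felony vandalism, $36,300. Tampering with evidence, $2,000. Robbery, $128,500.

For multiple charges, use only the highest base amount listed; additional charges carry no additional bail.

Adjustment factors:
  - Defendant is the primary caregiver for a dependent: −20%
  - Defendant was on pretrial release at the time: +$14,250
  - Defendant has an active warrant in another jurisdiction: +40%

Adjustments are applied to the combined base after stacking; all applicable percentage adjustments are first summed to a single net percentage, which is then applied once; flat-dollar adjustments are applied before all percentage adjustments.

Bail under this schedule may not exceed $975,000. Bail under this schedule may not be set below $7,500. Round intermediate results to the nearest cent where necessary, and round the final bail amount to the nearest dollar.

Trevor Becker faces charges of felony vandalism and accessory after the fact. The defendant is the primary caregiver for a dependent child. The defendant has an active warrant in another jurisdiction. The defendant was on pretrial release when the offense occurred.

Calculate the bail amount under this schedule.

$60,660

Base amounts from the schedule: felony vandalism $36,300; accessory after the fact $9,500.
Stacking rule: use the highest base only. Highest is felony vandalism at $36,300. Combined base = $36,300.
Defendant was on pretrial release at the time (+$14,250 flat): $36,300 + $14,250 = $50,550.
Net percentage adjustment: −20% +40% = +20%. $50,550 × 1.2 = $60,660.
$60,660 is within the $975,000 maximum.
$60,660 is at or above the $7,500 minimum.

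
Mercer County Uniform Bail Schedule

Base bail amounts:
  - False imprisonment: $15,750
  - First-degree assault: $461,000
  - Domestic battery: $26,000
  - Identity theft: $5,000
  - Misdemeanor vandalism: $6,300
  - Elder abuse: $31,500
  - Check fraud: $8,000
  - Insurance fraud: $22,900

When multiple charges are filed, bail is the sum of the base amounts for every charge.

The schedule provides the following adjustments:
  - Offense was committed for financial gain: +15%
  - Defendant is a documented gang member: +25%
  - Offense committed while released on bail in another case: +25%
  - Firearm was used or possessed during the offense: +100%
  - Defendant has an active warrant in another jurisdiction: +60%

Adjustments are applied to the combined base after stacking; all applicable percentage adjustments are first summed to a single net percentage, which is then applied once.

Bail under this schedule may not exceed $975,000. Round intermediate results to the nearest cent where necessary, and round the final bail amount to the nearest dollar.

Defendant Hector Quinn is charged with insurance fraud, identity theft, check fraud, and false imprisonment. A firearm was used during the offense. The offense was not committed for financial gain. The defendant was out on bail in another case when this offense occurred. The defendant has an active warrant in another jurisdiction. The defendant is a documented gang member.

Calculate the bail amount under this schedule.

$160,115

Base amounts from the schedule: insurance fraud $22,900; identity theft $5,000; check fraud $8,000; false imprisonment $15,750.
Stacking rule: sum of all bases. $22,900 + $5,000 + $8,000 + $15,750 = $51,650.
Net percentage adjustment: +25% +25% +100% +60% = +210%. $51,650 × 3.1 = $160,115.
$160,115 is within the $975,000 maximum.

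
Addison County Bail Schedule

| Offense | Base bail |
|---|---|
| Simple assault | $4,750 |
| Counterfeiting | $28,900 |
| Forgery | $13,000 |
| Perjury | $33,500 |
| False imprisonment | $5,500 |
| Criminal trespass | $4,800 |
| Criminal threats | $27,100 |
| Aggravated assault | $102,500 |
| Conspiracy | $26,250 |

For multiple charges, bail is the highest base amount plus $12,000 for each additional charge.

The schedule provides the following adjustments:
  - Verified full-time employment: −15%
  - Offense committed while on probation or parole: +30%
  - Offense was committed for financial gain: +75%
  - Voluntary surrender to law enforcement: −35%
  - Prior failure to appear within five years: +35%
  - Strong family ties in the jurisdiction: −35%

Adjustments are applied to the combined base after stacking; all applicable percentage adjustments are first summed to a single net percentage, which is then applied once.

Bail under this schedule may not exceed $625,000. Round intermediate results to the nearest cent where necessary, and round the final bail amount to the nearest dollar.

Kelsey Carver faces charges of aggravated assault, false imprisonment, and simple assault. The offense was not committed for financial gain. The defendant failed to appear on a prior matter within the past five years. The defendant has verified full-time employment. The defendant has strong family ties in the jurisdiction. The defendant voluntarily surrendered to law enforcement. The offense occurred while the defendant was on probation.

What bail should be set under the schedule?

Base amounts from the schedule: aggravated assault $102,500; false imprisonment $5,500; simple assault $4,750.
Stacking rule: highest base plus $12,000 per additional charge. Highest is aggravated assault at $102,500; 2 additional charges → +$24,000. Combined base = $126,500.
Net percentage adjustment: −15% +30% −35% +35% −35% = −20%. $126,500 × 0.8 = $101,200.
$101,200 is within the $625,000 maximum.

$101,200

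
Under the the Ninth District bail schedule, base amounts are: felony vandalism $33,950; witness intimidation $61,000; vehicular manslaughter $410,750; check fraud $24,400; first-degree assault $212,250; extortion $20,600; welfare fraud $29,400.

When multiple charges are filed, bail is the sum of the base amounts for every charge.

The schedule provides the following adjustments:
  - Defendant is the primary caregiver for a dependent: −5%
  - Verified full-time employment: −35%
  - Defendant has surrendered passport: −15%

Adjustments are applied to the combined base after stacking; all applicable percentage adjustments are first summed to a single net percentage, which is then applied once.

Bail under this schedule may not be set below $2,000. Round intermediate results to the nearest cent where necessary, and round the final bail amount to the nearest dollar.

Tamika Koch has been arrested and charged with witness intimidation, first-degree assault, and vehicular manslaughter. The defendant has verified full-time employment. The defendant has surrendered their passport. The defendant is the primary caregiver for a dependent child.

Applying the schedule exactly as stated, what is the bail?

$307,800

Base amounts from the schedule: witness intimidation $61,000; first-degree assault $212,250; vehicular manslaughter $410,750.
Stacking rule: sum of all bases. $61,000 + $212,250 + $410,750 = $684,000.
Net percentage adjustment: −5% −35% −15% = −55%. $684,000 × 0.45 = $307,800.
$307,800 is at or above the $2,000 minimum.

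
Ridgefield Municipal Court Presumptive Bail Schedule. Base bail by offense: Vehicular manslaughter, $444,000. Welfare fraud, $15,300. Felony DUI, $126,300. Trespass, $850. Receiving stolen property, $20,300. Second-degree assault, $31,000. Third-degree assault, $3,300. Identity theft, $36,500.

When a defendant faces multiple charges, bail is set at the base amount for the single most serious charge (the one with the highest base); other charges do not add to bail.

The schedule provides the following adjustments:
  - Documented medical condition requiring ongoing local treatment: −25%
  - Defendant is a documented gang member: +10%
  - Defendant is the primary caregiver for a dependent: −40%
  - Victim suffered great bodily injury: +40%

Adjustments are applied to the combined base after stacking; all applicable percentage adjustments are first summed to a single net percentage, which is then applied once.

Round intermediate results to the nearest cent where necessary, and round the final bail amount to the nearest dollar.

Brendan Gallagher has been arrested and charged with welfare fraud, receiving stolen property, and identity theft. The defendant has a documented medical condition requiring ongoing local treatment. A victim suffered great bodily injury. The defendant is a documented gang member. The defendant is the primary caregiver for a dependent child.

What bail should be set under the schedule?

$31,025

Base amounts from the schedule: welfare fraud $15,300; receiving stolen property $20,300; identity theft $36,500.
Stacking rule: use the highest base only. Highest is identity theft at $36,500. Combined base = $36,500.
Net percentage adjustment: −25% +10% −40% +40% = −15%. $36,500 × 0.85 = $31,025.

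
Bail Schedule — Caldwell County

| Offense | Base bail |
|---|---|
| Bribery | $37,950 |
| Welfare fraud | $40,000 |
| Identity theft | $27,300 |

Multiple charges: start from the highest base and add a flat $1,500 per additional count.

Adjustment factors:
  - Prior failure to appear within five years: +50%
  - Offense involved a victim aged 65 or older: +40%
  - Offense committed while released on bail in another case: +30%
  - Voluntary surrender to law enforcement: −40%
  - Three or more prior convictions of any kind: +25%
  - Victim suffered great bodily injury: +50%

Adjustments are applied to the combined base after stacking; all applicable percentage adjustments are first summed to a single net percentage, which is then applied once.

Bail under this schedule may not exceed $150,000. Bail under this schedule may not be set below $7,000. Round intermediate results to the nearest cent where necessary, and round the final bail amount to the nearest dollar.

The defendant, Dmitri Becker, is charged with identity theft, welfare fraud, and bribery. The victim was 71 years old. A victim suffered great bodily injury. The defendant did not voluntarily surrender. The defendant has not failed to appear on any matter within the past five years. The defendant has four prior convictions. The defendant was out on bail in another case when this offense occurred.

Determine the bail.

$105,350

Base amounts from the schedule: identity theft $27,300; welfare fraud $40,000; bribery $37,950.
Stacking rule: highest base plus $1,500 per additional charge. Highest is welfare fraud at $40,000; 2 additional charges → +$3,000. Combined base = $43,000.
Net percentage adjustment: +40% +30% +25% +50% = +145%. $43,000 × 2.45 = $105,350.
$105,350 is within the $150,000 maximum.
$105,350 is at or above the $7,000 minimum.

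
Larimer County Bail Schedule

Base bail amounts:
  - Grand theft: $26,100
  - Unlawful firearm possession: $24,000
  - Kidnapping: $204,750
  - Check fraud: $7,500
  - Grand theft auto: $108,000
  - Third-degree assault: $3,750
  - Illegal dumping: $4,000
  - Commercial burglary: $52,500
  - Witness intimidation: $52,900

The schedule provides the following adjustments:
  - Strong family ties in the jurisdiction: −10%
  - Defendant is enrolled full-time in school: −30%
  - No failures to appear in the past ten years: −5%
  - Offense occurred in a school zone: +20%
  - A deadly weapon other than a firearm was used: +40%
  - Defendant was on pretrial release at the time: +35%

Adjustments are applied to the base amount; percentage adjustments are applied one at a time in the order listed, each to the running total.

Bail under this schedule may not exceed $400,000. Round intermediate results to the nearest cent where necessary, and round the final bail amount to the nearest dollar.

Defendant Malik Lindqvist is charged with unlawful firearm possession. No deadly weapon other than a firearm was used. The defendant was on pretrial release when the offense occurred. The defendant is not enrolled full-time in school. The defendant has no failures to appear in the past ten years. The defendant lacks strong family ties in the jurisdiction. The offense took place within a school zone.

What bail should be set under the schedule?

Base amounts from the schedule: unlawful firearm possession $24,000.
Single charge. Combined base = $24,000.
No failures to appear in the past ten years (−5%): $24,000 × 0.95 = $22,800.
Offense occurred in a school zone (+20%): $22,800 × 1.2 = $27,360.
Defendant was on pretrial release at the time (+35%): $27,360 × 1.35 = $36,936.
$36,936 is within the $400,000 maximum.

$36,936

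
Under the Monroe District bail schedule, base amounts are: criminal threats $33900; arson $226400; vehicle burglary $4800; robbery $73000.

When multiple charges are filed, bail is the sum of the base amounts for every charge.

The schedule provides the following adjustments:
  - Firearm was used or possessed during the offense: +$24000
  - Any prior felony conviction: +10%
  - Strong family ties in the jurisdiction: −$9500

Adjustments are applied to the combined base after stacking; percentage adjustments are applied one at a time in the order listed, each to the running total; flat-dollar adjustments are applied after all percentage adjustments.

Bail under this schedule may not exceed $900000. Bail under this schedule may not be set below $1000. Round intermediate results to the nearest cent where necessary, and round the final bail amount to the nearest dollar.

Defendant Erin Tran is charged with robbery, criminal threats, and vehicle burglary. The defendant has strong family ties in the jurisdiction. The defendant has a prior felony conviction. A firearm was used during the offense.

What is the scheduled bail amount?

$137370

Base amounts from the schedule: robbery $73000; criminal threats $33900; vehicle burglary $4800.
Stacking rule: sum of all bases. $73000 + $33900 + $4800 = $111700.
Any prior felony conviction (+10%): $111700 × 1.1 = $122870.
Firearm was used or possessed during the offense (+$24000 flat): $122870 + $24000 = $146870.
Strong family ties in the jurisdiction (−$9500 flat): $146870 − $9500 = $137370.
$137370 is within the $900000 maximum.
$137370 is at or above the $1000 minimum.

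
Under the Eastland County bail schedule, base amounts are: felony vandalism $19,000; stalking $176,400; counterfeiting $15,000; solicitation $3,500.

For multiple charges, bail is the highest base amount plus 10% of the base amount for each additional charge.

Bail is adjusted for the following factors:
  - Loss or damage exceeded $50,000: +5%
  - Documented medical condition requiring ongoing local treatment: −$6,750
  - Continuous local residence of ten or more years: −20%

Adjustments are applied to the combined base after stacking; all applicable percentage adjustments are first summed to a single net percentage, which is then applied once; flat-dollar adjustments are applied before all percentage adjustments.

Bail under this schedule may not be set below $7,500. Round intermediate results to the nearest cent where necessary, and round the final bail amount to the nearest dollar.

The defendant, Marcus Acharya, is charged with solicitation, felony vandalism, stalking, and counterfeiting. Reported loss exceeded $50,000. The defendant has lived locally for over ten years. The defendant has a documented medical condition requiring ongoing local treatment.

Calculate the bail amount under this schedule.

$147,390

Base amounts from the schedule: solicitation $3,500; felony vandalism $19,000; stalking $176,400; counterfeiting $15,000.
Stacking rule: highest base plus 10% of each additional charge. Highest is stalking at $176,400. Additional: $3,500 × 10% = $350; $19,000 × 10% = $1,900; $15,000 × 10% = $1,500. Combined base = $176,400 + $3,750 = $180,150.
Documented medical condition requiring ongoing local treatment (−$6,750 flat): $180,150 − $6,750 = $173,400.
Net percentage adjustment: +5% −20% = −15%. $173,400 × 0.85 = $147,390.
$147,390 is at or above the $7,500 minimum.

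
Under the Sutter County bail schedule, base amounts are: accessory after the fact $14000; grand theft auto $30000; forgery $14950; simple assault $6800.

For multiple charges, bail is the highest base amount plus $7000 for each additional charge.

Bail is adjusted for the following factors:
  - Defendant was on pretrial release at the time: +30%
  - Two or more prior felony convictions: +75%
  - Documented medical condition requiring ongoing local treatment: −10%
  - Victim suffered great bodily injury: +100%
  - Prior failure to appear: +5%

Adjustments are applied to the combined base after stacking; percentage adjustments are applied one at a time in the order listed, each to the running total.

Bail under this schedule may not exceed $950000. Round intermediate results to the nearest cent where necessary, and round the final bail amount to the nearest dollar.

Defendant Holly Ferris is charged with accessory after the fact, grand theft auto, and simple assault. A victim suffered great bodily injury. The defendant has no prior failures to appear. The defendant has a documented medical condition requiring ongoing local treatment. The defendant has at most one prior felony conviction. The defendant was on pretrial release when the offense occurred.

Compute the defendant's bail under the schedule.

$102960

Base amounts from the schedule: accessory after the fact $14000; grand theft auto $30000; simple assault $6800.
Stacking rule: highest base plus $7000 per additional charge. Highest is grand theft auto at $30000; 2 additional charges → +$14000. Combined base = $44000.
Defendant was on pretrial release at the time (+30%): $44000 × 1.3 = $57200.
Documented medical condition requiring ongoing local treatment (−10%): $57200 × 0.9 = $51480.
Victim suffered great bodily injury (+100%): $51480 × 2 = $102960.
$102960 is within the $950000 maximum.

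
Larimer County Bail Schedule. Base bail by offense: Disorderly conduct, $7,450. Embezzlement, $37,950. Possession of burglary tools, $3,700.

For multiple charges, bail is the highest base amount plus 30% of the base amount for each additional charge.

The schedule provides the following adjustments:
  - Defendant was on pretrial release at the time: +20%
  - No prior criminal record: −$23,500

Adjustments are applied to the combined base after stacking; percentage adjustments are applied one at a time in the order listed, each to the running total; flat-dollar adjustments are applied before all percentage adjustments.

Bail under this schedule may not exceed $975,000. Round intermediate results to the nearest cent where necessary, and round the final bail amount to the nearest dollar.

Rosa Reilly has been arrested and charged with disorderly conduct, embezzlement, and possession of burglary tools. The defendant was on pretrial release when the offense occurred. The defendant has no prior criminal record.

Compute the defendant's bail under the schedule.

Base amounts from the schedule: disorderly conduct $7,450; embezzlement $37,950; possession of burglary tools $3,700.
Stacking rule: highest base plus 30% of each additional charge. Highest is embezzlement at $37,950. Additional: $7,450 × 30% = $2,235; $3,700 × 30% = $1,110. Combined base = $37,950 + $3,345 = $41,295.
No prior criminal record (−$23,500 flat): $41,295 − $23,500 = $17,795.
Defendant was on pretrial release at the time (+20%): $17,795 × 1.2 = $21,354.
$21,354 is within the $975,000 maximum.

$21,354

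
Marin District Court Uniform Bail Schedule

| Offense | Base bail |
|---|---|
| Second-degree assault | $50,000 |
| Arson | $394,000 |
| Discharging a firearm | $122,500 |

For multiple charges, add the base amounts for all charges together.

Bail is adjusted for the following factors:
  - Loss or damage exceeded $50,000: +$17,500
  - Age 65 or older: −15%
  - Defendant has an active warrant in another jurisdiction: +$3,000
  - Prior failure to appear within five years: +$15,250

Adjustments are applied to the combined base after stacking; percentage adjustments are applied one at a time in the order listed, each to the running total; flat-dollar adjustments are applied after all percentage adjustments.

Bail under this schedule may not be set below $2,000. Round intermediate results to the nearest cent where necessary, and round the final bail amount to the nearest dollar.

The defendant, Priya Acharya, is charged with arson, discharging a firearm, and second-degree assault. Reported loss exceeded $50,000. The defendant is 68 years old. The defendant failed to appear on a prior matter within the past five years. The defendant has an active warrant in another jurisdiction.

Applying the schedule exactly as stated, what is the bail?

Base amounts from the schedule: arson $394,000; discharging a firearm $122,500; second-degree assault $50,000.
Stacking rule: sum of all bases. $394,000 + $122,500 + $50,000 = $566,500.
Age 65 or older (−15%): $566,500 × 0.85 = $481,525.
Loss or damage exceeded $50,000 (+$17,500 flat): $481,525 + $17,500 = $499,025.
Defendant has an active warrant in another jurisdiction (+$3,000 flat): $499,025 + $3,000 = $502,025.
Prior failure to appear within five years (+$15,250 flat): $502,025 + $15,250 = $517,275.
$517,275 is at or above the $2,000 minimum.

$517,275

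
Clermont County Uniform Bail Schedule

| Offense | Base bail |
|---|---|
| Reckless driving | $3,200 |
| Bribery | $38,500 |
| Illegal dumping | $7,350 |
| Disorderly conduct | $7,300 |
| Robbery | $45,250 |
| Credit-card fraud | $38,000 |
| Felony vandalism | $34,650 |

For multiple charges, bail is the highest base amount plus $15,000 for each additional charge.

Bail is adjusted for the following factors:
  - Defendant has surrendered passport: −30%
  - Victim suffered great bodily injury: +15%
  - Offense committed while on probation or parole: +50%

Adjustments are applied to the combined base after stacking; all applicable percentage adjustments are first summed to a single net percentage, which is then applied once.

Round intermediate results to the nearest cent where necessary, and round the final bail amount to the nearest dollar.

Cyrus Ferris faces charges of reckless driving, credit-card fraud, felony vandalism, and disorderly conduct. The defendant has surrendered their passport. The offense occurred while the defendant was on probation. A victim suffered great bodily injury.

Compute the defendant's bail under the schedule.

Base amounts from the schedule: reckless driving $3,200; credit-card fraud $38,000; felony vandalism $34,650; disorderly conduct $7,300.
Stacking rule: highest base plus $15,000 per additional charge. Highest is credit-card fraud at $38,000; 3 additional charges → +$45,000. Combined base = $83,000.
Net percentage adjustment: −30% +15% +50% = +35%. $83,000 × 1.35 = $112,050.

$112,050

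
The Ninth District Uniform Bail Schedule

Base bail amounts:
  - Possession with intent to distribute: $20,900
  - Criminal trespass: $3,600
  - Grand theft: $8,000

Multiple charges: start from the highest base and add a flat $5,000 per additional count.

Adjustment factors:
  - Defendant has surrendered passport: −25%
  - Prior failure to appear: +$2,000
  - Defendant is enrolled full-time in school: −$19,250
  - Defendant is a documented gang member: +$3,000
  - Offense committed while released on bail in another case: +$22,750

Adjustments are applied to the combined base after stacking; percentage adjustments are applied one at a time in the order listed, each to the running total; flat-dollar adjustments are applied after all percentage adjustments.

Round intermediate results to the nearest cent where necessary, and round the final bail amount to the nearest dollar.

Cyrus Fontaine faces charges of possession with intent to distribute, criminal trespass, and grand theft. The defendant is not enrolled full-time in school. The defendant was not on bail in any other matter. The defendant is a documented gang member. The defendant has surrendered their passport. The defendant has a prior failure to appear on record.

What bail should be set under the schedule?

Base amounts from the schedule: possession with intent to distribute $20,900; criminal trespass $3,600; grand theft $8,000.
Stacking rule: highest base plus $5,000 per additional charge. Highest is possession with intent to distribute at $20,900; 2 additional charges → +$10,000. Combined base = $30,900.
Defendant has surrendered passport (−25%): $30,900 × 0.75 = $23,175.
Prior failure to appear (+$2,000 flat): $23,175 + $2,000 = $25,175.
Defendant is a documented gang member (+$3,000 flat): $25,175 + $3,000 = $28,175.

$28,175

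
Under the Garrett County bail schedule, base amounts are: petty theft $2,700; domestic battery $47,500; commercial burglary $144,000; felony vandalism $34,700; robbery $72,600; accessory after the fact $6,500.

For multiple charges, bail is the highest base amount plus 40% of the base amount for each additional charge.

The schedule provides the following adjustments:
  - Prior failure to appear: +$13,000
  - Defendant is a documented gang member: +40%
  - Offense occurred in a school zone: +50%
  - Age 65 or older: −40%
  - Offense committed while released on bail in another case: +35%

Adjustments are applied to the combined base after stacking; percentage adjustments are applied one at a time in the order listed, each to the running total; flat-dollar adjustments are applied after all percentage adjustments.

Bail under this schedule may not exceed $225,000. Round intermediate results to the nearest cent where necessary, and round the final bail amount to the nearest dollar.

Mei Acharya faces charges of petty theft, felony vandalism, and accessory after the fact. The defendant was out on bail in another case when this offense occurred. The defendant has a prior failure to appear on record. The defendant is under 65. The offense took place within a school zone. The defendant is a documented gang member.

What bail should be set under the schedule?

Base amounts from the schedule: petty theft $2,700; felony vandalism $34,700; accessory after the fact $6,500.
Stacking rule: highest base plus 40% of each additional charge. Highest is felony vandalism at $34,700. Additional: $2,700 × 40% = $1,080; $6,500 × 40% = $2,600. Combined base = $34,700 + $3,680 = $38,380.
Defendant is a documented gang member (+40%): $38,380 × 1.4 = $53,732.
Offense occurred in a school zone (+50%): $53,732 × 1.5 = $80,598.
Offense committed while released on bail in another case (+35%): $80,598 × 1.35 = $108,807.30.
Prior failure to appear (+$13,000 flat): $108,807.30 + $13,000 = $121,807.30.
$121,807.30 is within the $225,000 maximum.
Rounded to the nearest dollar: $121,807.

$121,807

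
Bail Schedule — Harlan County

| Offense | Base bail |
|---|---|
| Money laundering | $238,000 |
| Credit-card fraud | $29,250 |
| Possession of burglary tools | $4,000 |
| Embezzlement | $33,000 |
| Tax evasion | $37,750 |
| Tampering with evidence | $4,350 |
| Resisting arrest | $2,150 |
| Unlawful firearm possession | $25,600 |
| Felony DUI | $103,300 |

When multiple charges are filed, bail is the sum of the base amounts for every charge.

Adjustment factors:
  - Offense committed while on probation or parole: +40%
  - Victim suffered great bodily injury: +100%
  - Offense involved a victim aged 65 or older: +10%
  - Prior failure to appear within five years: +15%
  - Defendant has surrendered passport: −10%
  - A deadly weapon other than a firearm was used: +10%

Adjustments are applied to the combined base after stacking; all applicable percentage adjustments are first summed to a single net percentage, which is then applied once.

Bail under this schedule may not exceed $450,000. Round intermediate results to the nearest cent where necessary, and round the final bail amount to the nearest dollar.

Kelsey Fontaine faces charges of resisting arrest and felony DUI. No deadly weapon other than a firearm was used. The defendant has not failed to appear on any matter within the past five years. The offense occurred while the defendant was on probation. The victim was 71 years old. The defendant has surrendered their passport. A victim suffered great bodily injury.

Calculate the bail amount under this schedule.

$253,080

Base amounts from the schedule: resisting arrest $2,150; felony DUI $103,300.
Stacking rule: sum of all bases. $2,150 + $103,300 = $105,450.
Net percentage adjustment: +40% +100% +10% −10% = +140%. $105,450 × 2.4 = $253,080.
$253,080 is within the $450,000 maximum.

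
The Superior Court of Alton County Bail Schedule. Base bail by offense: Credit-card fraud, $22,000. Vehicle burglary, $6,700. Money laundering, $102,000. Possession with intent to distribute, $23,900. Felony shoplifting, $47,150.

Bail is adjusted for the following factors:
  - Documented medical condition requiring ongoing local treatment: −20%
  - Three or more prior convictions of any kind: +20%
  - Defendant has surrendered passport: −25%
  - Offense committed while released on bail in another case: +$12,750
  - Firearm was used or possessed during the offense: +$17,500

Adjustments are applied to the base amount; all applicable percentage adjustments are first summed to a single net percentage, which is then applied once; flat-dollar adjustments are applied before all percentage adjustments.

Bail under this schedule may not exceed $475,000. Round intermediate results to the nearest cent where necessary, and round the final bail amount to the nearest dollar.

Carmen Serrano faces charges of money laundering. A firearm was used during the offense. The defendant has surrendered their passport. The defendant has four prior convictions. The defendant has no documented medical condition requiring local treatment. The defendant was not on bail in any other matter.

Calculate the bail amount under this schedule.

$113,525

Base amounts from the schedule: money laundering $102,000.
Single charge. Combined base = $102,000.
Firearm was used or possessed during the offense (+$17,500 flat): $102,000 + $17,500 = $119,500.
Net percentage adjustment: +20% −25% = −5%. $119,500 × 0.95 = $113,525.
$113,525 is within the $475,000 maximum.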